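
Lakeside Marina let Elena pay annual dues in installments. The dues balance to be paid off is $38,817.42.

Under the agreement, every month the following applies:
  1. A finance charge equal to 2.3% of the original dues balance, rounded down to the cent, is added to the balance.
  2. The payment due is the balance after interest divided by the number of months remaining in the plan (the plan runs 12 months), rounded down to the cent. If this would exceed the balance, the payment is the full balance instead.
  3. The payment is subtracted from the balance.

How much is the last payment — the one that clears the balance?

Month 1: $38,817.42 +$892.80 interest = $39,710.22; pay $3,309.18 → $36,401.04
Month 2: $36,401.04 +$892.80 interest = $37,293.84; pay $3,390.34 → $33,903.50
Month 3: $33,903.50 +$892.80 interest = $34,796.30; pay $3,479.63 → $31,316.67
Month 4: $31,316.67 +$892.80 interest = $32,209.47; pay $3,578.83 → $28,630.64
Month 5: $28,630.64 +$892.80 interest = $29,523.44; pay $3,690.43 → $25,833.01
Month 6: $25,833.01 +$892.80 interest = $26,725.81; pay $3,817.97 → $22,907.84
Month 7: $22,907.84 +$892.80 interest = $23,800.64; pay $3,966.77 → $19,833.87
Month 8: $19,833.87 +$892.80 interest = $20,726.67; pay $4,145.33 → $16,581.34
Month 9: $16,581.34 +$892.80 interest = $17,474.14; pay $4,368.53 → $13,105.61
Month 10: $13,105.61 +$892.80 interest = $13,998.41; pay $4,666.13 → $9,332.28
Month 11: $9,332.28 +$892.80 interest = $10,225.08; pay $5,112.54 → $5,112.54
Month 12: $5,112.54 +$892.80 interest = $6,005.34; pay $6,005.34 → $0.00

$6,005.34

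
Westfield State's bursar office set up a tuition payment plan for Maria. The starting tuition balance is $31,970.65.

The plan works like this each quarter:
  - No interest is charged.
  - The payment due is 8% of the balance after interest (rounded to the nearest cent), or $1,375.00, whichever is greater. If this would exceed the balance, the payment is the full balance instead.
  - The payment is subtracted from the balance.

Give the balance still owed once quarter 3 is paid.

$24,895.16

Quarter 1: $31,970.65 − $2,557.65 → $29,413.00
Quarter 2: $29,413.00 − $2,353.04 → $27,059.96
Quarter 3: $27,059.96 − $2,164.80 → $24,895.16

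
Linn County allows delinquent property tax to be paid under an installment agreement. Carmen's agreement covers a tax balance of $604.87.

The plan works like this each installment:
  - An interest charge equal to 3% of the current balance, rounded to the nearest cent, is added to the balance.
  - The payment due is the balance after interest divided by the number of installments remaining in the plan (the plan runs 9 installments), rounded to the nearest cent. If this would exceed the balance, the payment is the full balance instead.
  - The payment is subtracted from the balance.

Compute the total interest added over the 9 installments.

$98.38

Installment 1: opening $604.87; interest $18.15 → $623.02; payment $69.22; balance $553.80
Installment 2: opening $553.80; interest $16.61 → $570.41; payment $71.30; balance $499.11
Installment 3: opening $499.11; interest $14.97 → $514.08; payment $73.44; balance $440.64
Installment 4: opening $440.64; interest $13.22 → $453.86; payment $75.64; balance $378.22
Installment 5: opening $378.22; interest $11.35 → $389.57; payment $77.91; balance $311.66
Installment 6: opening $311.66; interest $9.35 → $321.01; payment $80.25; balance $240.76
Installment 7: opening $240.76; interest $7.22 → $247.98; payment $82.66; balance $165.32
Installment 8: opening $165.32; interest $4.96 → $170.28; payment $85.14; balance $85.14
Installment 9: opening $85.14; interest $2.55 → $87.69; payment $87.69; balance $0.00
Total interest: $18.15 + $16.61 + $14.97 + $13.22 + $11.35 + $9.35 + $7.22 + $4.96 + $2.55 = $98.38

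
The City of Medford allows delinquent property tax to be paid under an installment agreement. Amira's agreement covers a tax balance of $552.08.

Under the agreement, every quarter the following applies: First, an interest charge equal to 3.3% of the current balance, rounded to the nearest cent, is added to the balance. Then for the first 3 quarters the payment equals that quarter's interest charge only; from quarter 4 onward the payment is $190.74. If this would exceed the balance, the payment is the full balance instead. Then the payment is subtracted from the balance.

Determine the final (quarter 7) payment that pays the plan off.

# | Opening | Interest | Payment | End bal
1 | $552.08 | $18.22 | $18.22 | $552.08
2 | $552.08 | $18.22 | $18.22 | $552.08
3 | $552.08 | $18.22 | $18.22 | $552.08
4 | $552.08 | $18.22 | $190.74 | $379.56
5 | $379.56 | $12.53 | $190.74 | $201.35
6 | $201.35 | $6.64 | $190.74 | $17.25
7 | $17.25 | $0.57 | $17.82 | $0.00

$17.82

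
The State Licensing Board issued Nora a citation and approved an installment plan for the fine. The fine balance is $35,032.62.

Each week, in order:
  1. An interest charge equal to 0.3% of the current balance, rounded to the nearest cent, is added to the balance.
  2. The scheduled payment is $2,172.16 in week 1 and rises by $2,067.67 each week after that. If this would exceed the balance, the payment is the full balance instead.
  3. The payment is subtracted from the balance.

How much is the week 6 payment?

Week 1: opening $35,032.62; interest $105.10 → $35,137.72; payment $2,172.16; balance $32,965.56
Week 2: opening $32,965.56; interest $98.90 → $33,064.46; payment $4,239.83; balance $28,824.63
Week 3: opening $28,824.63; interest $86.47 → $28,911.10; payment $6,307.50; balance $22,603.60
Week 4: opening $22,603.60; interest $67.81 → $22,671.41; payment $8,375.17; balance $14,296.24
Week 5: opening $14,296.24; interest $42.89 → $14,339.13; payment $10,442.84; balance $3,896.29
Week 6: opening $3,896.29; interest $11.69 → $3,907.98; payment $3,907.98; balance $0.00

$3,907.98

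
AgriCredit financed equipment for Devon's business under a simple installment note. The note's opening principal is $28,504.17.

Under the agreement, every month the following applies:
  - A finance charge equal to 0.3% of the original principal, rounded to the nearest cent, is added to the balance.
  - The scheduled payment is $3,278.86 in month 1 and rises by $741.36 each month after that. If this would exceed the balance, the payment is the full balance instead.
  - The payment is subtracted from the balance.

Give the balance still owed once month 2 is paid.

$21,376.11

Month 1: $28,504.17 +$85.51 interest = $28,589.68; pay $3,278.86 → $25,310.82
Month 2: $25,310.82 +$85.51 interest = $25,396.33; pay $4,020.22 → $21,376.11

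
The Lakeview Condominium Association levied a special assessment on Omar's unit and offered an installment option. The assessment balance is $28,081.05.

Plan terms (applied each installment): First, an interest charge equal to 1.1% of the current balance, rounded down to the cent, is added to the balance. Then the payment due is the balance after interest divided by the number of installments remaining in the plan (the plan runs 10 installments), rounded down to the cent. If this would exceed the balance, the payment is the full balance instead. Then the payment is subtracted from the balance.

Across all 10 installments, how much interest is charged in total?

$1,756.16

# | Opening | Interest | Payment | End bal
1 | $28,081.05 | $308.89 | $2,838.99 | $25,550.95
2 | $25,550.95 | $281.06 | $2,870.22 | $22,961.79
3 | $22,961.79 | $252.57 | $2,901.79 | $20,312.57
4 | $20,312.57 | $223.43 | $2,933.71 | $17,602.29
5 | $17,602.29 | $193.62 | $2,965.98 | $14,829.93
6 | $14,829.93 | $163.12 | $2,998.61 | $11,994.44
7 | $11,994.44 | $131.93 | $3,031.59 | $9,094.78
8 | $9,094.78 | $100.04 | $3,064.94 | $6,129.88
9 | $6,129.88 | $67.42 | $3,098.65 | $3,098.65
10 | $3,098.65 | $34.08 | $3,132.73 | $0.00
Total interest: $308.89 + $281.06 + $252.57 + $223.43 + $193.62 + $163.12 + $131.93 + $100.04 + $67.42 + $34.08 = $1,756.16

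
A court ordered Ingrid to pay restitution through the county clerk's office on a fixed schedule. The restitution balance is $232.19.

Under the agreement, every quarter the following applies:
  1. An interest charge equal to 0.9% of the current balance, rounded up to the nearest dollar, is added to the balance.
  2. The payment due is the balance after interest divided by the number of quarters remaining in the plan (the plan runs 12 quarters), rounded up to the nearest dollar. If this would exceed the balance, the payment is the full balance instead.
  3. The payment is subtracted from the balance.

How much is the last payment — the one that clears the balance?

$21.19

Quarter 1: opening $232.19; interest $3.00 → $235.19; payment $20.00; balance $215.19
Quarter 2: opening $215.19; interest $2.00 → $217.19; payment $20.00; balance $197.19
Quarter 3: opening $197.19; interest $2.00 → $199.19; payment $20.00; balance $179.19
Quarter 4: opening $179.19; interest $2.00 → $181.19; payment $21.00; balance $160.19
Quarter 5: opening $160.19; interest $2.00 → $162.19; payment $21.00; balance $141.19
Quarter 6: opening $141.19; interest $2.00 → $143.19; payment $21.00; balance $122.19
Quarter 7: opening $122.19; interest $2.00 → $124.19; payment $21.00; balance $103.19
Quarter 8: opening $103.19; interest $1.00 → $104.19; payment $21.00; balance $83.19
Quarter 9: opening $83.19; interest $1.00 → $84.19; payment $22.00; balance $62.19
Quarter 10: opening $62.19; interest $1.00 → $63.19; payment $22.00; balance $41.19
Quarter 11: opening $41.19; interest $1.00 → $42.19; payment $22.00; balance $20.19
Quarter 12: opening $20.19; interest $1.00 → $21.19; payment $21.19; balance $0.00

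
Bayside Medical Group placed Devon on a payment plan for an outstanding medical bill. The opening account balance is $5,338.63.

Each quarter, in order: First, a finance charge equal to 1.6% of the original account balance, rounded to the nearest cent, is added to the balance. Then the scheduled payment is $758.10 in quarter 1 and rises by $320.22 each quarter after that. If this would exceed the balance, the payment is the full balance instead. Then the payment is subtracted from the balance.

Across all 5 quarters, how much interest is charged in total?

Quarter 1: opening $5,338.63; interest $85.42 → $5,424.05; payment $758.10; balance $4,665.95
Quarter 2: opening $4,665.95; interest $85.42 → $4,751.37; payment $1,078.32; balance $3,673.05
Quarter 3: opening $3,673.05; interest $85.42 → $3,758.47; payment $1,398.54; balance $2,359.93
Quarter 4: opening $2,359.93; interest $85.42 → $2,445.35; payment $1,718.76; balance $726.59
Quarter 5: opening $726.59; interest $85.42 → $812.01; payment $812.01; balance $0.00
Total interest: $85.42 + $85.42 + $85.42 + $85.42 + $85.42 = $427.10

$427.10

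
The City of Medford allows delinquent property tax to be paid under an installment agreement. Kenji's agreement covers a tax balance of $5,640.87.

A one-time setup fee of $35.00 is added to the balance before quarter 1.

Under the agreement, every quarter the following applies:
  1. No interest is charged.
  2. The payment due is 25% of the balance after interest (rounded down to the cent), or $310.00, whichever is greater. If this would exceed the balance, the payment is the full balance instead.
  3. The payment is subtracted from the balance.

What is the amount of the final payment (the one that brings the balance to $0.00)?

$80.19

Quarter 1: opening $5,675.87; payment $1,418.96; balance $4,256.91
Quarter 2: opening $4,256.91; payment $1,064.22; balance $3,192.69
Quarter 3: opening $3,192.69; payment $798.17; balance $2,394.52
Quarter 4: opening $2,394.52; payment $598.63; balance $1,795.89
Quarter 5: opening $1,795.89; payment $448.97; balance $1,346.92
Quarter 6: opening $1,346.92; payment $336.73; balance $1,010.19
Quarter 7: opening $1,010.19; payment $310.00; balance $700.19
Quarter 8: opening $700.19; payment $310.00; balance $390.19
Quarter 9: opening $390.19; payment $310.00; balance $80.19
Quarter 10: opening $80.19; payment $80.19; balance $0.00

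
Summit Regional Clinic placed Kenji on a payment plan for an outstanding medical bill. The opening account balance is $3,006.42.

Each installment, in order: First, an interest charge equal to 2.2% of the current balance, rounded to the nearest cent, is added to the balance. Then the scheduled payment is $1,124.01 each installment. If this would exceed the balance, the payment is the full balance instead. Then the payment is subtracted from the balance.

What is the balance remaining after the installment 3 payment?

# | Opening | Interest | Payment | End bal
1 | $3,006.42 | $66.14 | $1,124.01 | $1,948.55
2 | $1,948.55 | $42.87 | $1,124.01 | $867.41
3 | $867.41 | $19.08 | $886.49 | $0.00

$0.00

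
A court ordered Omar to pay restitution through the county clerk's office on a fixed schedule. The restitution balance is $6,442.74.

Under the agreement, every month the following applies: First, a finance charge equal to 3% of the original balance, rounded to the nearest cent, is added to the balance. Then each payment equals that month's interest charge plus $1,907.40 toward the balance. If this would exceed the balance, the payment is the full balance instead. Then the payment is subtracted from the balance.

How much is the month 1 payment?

Month 1: $6,442.74 +$193.28 interest = $6,636.02; pay $2,100.68 → $4,535.34

$2,100.68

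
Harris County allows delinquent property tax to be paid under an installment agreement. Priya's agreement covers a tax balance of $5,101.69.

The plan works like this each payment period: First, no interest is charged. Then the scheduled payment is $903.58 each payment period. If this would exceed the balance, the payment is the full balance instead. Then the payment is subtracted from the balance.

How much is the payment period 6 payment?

$583.79

Payment period 1: opening $5,101.69; payment $903.58; balance $4,198.11
Payment period 2: opening $4,198.11; payment $903.58; balance $3,294.53
Payment period 3: opening $3,294.53; payment $903.58; balance $2,390.95
Payment period 4: opening $2,390.95; payment $903.58; balance $1,487.37
Payment period 5: opening $1,487.37; payment $903.58; balance $583.79
Payment period 6: opening $583.79; payment $583.79; balance $0.00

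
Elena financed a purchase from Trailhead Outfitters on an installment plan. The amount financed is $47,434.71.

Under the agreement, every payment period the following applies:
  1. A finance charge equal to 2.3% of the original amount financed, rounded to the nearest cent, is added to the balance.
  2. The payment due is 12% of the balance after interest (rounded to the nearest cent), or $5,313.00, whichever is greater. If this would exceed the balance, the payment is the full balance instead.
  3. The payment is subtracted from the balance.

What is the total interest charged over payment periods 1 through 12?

$13,092.00

# | Opening | Interest | Payment | End bal
1 | $47,434.71 | $1,091.00 | $5,823.09 | $42,702.62
2 | $42,702.62 | $1,091.00 | $5,313.00 | $38,480.62
3 | $38,480.62 | $1,091.00 | $5,313.00 | $34,258.62
4 | $34,258.62 | $1,091.00 | $5,313.00 | $30,036.62
5 | $30,036.62 | $1,091.00 | $5,313.00 | $25,814.62
6 | $25,814.62 | $1,091.00 | $5,313.00 | $21,592.62
7 | $21,592.62 | $1,091.00 | $5,313.00 | $17,370.62
8 | $17,370.62 | $1,091.00 | $5,313.00 | $13,148.62
9 | $13,148.62 | $1,091.00 | $5,313.00 | $8,926.62
10 | $8,926.62 | $1,091.00 | $5,313.00 | $4,704.62
11 | $4,704.62 | $1,091.00 | $5,313.00 | $482.62
12 | $482.62 | $1,091.00 | $1,573.62 | $0.00
Total interest: $1,091.00 + $1,091.00 + $1,091.00 + $1,091.00 + $1,091.00 + $1,091.00 + $1,091.00 + $1,091.00 + $1,091.00 + $1,091.00 + $1,091.00 + $1,091.00 = $13,092.00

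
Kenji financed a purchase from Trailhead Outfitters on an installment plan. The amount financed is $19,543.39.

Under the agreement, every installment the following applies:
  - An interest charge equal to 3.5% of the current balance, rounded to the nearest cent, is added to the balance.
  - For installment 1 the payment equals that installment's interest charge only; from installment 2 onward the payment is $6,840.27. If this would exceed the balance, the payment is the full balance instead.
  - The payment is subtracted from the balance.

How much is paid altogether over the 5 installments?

$21,640.24

# | Opening | Interest | Payment | End bal
1 | $19,543.39 | $684.02 | $684.02 | $19,543.39
2 | $19,543.39 | $684.02 | $6,840.27 | $13,387.14
3 | $13,387.14 | $468.55 | $6,840.27 | $7,015.42
4 | $7,015.42 | $245.54 | $6,840.27 | $420.69
5 | $420.69 | $14.72 | $435.41 | $0.00
Total paid: $21,640.24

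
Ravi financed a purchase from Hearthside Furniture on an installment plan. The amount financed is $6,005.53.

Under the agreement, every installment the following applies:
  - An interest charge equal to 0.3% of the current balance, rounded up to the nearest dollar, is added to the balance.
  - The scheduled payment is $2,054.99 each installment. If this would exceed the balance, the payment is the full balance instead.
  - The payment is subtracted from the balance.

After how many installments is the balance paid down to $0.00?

Installment 1: $6,005.53 +$19.00 interest = $6,024.53; pay $2,054.99 → $3,969.54
Installment 2: $3,969.54 +$12.00 interest = $3,981.54; pay $2,054.99 → $1,926.55
Installment 3: $1,926.55 +$6.00 interest = $1,932.55; pay $1,932.55 → $0.00
Balance reaches $0.00 in installment 3.

3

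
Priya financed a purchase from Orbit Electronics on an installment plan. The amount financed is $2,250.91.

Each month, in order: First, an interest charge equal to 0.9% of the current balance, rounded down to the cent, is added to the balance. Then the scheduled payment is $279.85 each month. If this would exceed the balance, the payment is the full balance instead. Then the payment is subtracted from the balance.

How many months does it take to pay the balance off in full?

Month 1: $2,250.91 +$20.25 interest = $2,271.16; pay $279.85 → $1,991.31
Month 2: $1,991.31 +$17.92 interest = $2,009.23; pay $279.85 → $1,729.38
Month 3: $1,729.38 +$15.56 interest = $1,744.94; pay $279.85 → $1,465.09
Month 4: $1,465.09 +$13.18 interest = $1,478.27; pay $279.85 → $1,198.42
Month 5: $1,198.42 +$10.78 interest = $1,209.20; pay $279.85 → $929.35
Month 6: $929.35 +$8.36 interest = $937.71; pay $279.85 → $657.86
Month 7: $657.86 +$5.92 interest = $663.78; pay $279.85 → $383.93
Month 8: $383.93 +$3.45 interest = $387.38; pay $279.85 → $107.53
Month 9: $107.53 +$0.96 interest = $108.49; pay $108.49 → $0.00
Balance reaches $0.00 in month 9.

9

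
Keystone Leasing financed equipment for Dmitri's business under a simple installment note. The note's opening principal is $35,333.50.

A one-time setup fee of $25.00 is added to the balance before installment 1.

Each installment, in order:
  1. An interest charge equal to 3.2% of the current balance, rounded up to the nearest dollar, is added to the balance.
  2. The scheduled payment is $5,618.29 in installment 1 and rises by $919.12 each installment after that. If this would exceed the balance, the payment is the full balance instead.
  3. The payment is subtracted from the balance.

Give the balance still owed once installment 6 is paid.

Installment 1: $35,358.50 +$1,132.00 interest = $36,490.50; pay $5,618.29 → $30,872.21
Installment 2: $30,872.21 +$988.00 interest = $31,860.21; pay $6,537.41 → $25,322.80
Installment 3: $25,322.80 +$811.00 interest = $26,133.80; pay $7,456.53 → $18,677.27
Installment 4: $18,677.27 +$598.00 interest = $19,275.27; pay $8,375.65 → $10,899.62
Installment 5: $10,899.62 +$349.00 interest = $11,248.62; pay $9,294.77 → $1,953.85
Installment 6: $1,953.85 +$63.00 interest = $2,016.85; pay $2,016.85 → $0.00

$0.00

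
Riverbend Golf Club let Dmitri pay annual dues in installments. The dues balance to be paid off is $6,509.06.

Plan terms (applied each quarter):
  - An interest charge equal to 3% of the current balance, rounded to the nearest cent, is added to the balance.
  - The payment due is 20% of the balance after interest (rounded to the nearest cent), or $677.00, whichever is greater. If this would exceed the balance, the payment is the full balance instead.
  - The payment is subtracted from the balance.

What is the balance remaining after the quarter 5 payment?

Quarter 1: opening $6,509.06; interest $195.27 → $6,704.33; payment $1,340.87; balance $5,363.46
Quarter 2: opening $5,363.46; interest $160.90 → $5,524.36; payment $1,104.87; balance $4,419.49
Quarter 3: opening $4,419.49; interest $132.58 → $4,552.07; payment $910.41; balance $3,641.66
Quarter 4: opening $3,641.66; interest $109.25 → $3,750.91; payment $750.18; balance $3,000.73
Quarter 5: opening $3,000.73; interest $90.02 → $3,090.75; payment $677.00; balance $2,413.75

$2,413.75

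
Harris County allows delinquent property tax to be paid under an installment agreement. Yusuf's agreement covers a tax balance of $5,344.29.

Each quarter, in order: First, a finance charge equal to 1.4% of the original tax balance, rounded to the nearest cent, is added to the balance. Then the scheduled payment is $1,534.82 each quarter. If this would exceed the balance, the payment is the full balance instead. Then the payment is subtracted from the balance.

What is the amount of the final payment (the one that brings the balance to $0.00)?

$1,039.11

Quarter 1: opening $5,344.29; interest $74.82 → $5,419.11; payment $1,534.82; balance $3,884.29
Quarter 2: opening $3,884.29; interest $74.82 → $3,959.11; payment $1,534.82; balance $2,424.29
Quarter 3: opening $2,424.29; interest $74.82 → $2,499.11; payment $1,534.82; balance $964.29
Quarter 4: opening $964.29; interest $74.82 → $1,039.11; payment $1,039.11; balance $0.00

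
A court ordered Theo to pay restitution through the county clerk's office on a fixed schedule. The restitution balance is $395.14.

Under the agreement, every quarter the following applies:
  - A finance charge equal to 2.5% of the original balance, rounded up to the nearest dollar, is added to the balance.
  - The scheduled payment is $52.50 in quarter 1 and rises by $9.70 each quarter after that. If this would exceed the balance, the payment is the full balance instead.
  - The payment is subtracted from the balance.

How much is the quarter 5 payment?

Quarter 1: opening $395.14; interest $10.00 → $405.14; payment $52.50; balance $352.64
Quarter 2: opening $352.64; interest $10.00 → $362.64; payment $62.20; balance $300.44
Quarter 3: opening $300.44; interest $10.00 → $310.44; payment $71.90; balance $238.54
Quarter 4: opening $238.54; interest $10.00 → $248.54; payment $81.60; balance $166.94
Quarter 5: opening $166.94; interest $10.00 → $176.94; payment $91.30; balance $85.64

$91.30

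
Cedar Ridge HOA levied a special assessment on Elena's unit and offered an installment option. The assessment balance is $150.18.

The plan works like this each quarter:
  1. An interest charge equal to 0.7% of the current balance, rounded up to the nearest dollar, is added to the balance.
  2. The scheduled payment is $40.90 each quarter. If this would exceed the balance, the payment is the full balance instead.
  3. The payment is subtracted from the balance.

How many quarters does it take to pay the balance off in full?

4

Quarter 1: opening $150.18; interest $2.00 → $152.18; payment $40.90; balance $111.28
Quarter 2: opening $111.28; interest $1.00 → $112.28; payment $40.90; balance $71.38
Quarter 3: opening $71.38; interest $1.00 → $72.38; payment $40.90; balance $31.48
Quarter 4: opening $31.48; interest $1.00 → $32.48; payment $32.48; balance $0.00
Balance reaches $0.00 in quarter 4.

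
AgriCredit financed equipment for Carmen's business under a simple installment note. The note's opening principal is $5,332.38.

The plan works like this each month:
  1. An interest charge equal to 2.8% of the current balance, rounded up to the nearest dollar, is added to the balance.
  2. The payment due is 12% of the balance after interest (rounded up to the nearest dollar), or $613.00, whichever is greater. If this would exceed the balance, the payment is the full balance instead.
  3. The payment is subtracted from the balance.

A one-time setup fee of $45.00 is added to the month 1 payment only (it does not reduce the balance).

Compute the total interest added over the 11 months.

Month 1: $5,332.38 +$150.00 interest = $5,482.38; pay $658.00 (+ $45.00 fee) → $4,824.38
Month 2: $4,824.38 +$136.00 interest = $4,960.38; pay $613.00 → $4,347.38
Month 3: $4,347.38 +$122.00 interest = $4,469.38; pay $613.00 → $3,856.38
Month 4: $3,856.38 +$108.00 interest = $3,964.38; pay $613.00 → $3,351.38
Month 5: $3,351.38 +$94.00 interest = $3,445.38; pay $613.00 → $2,832.38
Month 6: $2,832.38 +$80.00 interest = $2,912.38; pay $613.00 → $2,299.38
Month 7: $2,299.38 +$65.00 interest = $2,364.38; pay $613.00 → $1,751.38
Month 8: $1,751.38 +$50.00 interest = $1,801.38; pay $613.00 → $1,188.38
Month 9: $1,188.38 +$34.00 interest = $1,222.38; pay $613.00 → $609.38
Month 10: $609.38 +$18.00 interest = $627.38; pay $613.00 → $14.38
Month 11: $14.38 +$1.00 interest = $15.38; pay $15.38 → $0.00
Total interest: $150.00 + $136.00 + $122.00 + $108.00 + $94.00 + $80.00 + $65.00 + $50.00 + $34.00 + $18.00 + $1.00 = $858.00

$858.00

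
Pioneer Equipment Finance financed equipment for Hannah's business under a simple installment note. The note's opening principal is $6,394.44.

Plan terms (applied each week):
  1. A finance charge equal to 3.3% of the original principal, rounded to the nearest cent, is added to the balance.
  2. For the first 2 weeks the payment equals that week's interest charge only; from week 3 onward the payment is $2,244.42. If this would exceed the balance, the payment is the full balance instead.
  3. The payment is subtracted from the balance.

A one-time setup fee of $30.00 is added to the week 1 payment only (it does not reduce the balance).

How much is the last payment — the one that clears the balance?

$505.26

Week 1: opening $6,394.44; interest $211.02 → $6,605.46; payment $211.02 (+ $30.00 fee); balance $6,394.44
Week 2: opening $6,394.44; interest $211.02 → $6,605.46; payment $211.02; balance $6,394.44
Week 3: opening $6,394.44; interest $211.02 → $6,605.46; payment $2,244.42; balance $4,361.04
Week 4: opening $4,361.04; interest $211.02 → $4,572.06; payment $2,244.42; balance $2,327.64
Week 5: opening $2,327.64; interest $211.02 → $2,538.66; payment $2,244.42; balance $294.24
Week 6: opening $294.24; interest $211.02 → $505.26; payment $505.26; balance $0.00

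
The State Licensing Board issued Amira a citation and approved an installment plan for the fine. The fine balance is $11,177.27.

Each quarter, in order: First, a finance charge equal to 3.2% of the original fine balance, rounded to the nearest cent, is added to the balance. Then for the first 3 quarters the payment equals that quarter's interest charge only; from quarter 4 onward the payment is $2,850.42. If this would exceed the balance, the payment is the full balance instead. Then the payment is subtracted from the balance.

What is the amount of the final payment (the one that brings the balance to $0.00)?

$1,563.94

Quarter 1: $11,177.27 +$357.67 interest = $11,534.94; pay $357.67 → $11,177.27
Quarter 2: $11,177.27 +$357.67 interest = $11,534.94; pay $357.67 → $11,177.27
Quarter 3: $11,177.27 +$357.67 interest = $11,534.94; pay $357.67 → $11,177.27
Quarter 4: $11,177.27 +$357.67 interest = $11,534.94; pay $2,850.42 → $8,684.52
Quarter 5: $8,684.52 +$357.67 interest = $9,042.19; pay $2,850.42 → $6,191.77
Quarter 6: $6,191.77 +$357.67 interest = $6,549.44; pay $2,850.42 → $3,699.02
Quarter 7: $3,699.02 +$357.67 interest = $4,056.69; pay $2,850.42 → $1,206.27
Quarter 8: $1,206.27 +$357.67 interest = $1,563.94; pay $1,563.94 → $0.00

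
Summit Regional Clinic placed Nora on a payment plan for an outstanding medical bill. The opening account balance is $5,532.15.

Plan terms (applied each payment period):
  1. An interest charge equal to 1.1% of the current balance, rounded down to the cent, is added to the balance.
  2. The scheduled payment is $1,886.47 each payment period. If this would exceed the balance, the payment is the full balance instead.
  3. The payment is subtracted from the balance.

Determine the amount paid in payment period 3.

Payment period 1: opening $5,532.15; interest $60.85 → $5,593.00; payment $1,886.47; balance $3,706.53
Payment period 2: opening $3,706.53; interest $40.77 → $3,747.30; payment $1,886.47; balance $1,860.83
Payment period 3: opening $1,860.83; interest $20.46 → $1,881.29; payment $1,881.29; balance $0.00

$1,881.29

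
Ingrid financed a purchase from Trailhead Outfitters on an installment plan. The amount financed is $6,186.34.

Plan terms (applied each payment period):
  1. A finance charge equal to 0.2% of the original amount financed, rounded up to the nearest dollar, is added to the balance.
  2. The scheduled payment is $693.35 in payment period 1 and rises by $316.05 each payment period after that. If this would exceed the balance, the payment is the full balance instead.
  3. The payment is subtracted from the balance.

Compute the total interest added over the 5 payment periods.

Payment period 1: $6,186.34 +$13.00 interest = $6,199.34; pay $693.35 → $5,505.99
Payment period 2: $5,505.99 +$13.00 interest = $5,518.99; pay $1,009.40 → $4,509.59
Payment period 3: $4,509.59 +$13.00 interest = $4,522.59; pay $1,325.45 → $3,197.14
Payment period 4: $3,197.14 +$13.00 interest = $3,210.14; pay $1,641.50 → $1,568.64
Payment period 5: $1,568.64 +$13.00 interest = $1,581.64; pay $1,581.64 → $0.00
Total interest: $13.00 + $13.00 + $13.00 + $13.00 + $13.00 = $65.00

$65.00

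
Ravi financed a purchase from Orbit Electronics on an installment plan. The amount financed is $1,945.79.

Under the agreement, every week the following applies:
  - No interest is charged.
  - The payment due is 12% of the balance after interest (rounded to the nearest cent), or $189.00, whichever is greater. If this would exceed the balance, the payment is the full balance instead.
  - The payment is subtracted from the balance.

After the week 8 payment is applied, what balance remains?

$372.82

Week 1: opening $1,945.79; payment $233.49; balance $1,712.30
Week 2: opening $1,712.30; payment $205.48; balance $1,506.82
Week 3: opening $1,506.82; payment $189.00; balance $1,317.82
Week 4: opening $1,317.82; payment $189.00; balance $1,128.82
Week 5: opening $1,128.82; payment $189.00; balance $939.82
Week 6: opening $939.82; payment $189.00; balance $750.82
Week 7: opening $750.82; payment $189.00; balance $561.82
Week 8: opening $561.82; payment $189.00; balance $372.82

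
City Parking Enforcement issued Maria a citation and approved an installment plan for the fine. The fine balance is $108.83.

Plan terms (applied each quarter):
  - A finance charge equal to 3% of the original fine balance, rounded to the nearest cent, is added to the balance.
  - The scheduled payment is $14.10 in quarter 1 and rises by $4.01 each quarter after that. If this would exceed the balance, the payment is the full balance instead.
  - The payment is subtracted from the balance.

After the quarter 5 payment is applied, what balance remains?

$14.53

# | Opening | Interest | Payment | End bal
1 | $108.83 | $3.26 | $14.10 | $97.99
2 | $97.99 | $3.26 | $18.11 | $83.14
3 | $83.14 | $3.26 | $22.12 | $64.28
4 | $64.28 | $3.26 | $26.13 | $41.41
5 | $41.41 | $3.26 | $30.14 | $14.53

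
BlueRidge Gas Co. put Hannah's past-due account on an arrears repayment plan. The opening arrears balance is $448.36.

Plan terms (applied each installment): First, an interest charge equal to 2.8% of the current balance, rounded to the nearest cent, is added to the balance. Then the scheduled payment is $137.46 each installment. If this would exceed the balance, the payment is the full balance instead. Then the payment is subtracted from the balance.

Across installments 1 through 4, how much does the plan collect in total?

$477.20

Installment 1: opening $448.36; interest $12.55 → $460.91; payment $137.46; balance $323.45
Installment 2: opening $323.45; interest $9.06 → $332.51; payment $137.46; balance $195.05
Installment 3: opening $195.05; interest $5.46 → $200.51; payment $137.46; balance $63.05
Installment 4: opening $63.05; interest $1.77 → $64.82; payment $64.82; balance $0.00
Total paid: $477.20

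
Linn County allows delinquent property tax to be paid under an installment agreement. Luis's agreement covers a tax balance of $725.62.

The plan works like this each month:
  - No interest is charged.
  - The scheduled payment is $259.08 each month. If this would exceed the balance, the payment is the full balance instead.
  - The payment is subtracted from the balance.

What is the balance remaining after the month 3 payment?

$0.00

# | Opening | Payment | End bal
1 | $725.62 | $259.08 | $466.54
2 | $466.54 | $259.08 | $207.46
3 | $207.46 | $207.46 | $0.00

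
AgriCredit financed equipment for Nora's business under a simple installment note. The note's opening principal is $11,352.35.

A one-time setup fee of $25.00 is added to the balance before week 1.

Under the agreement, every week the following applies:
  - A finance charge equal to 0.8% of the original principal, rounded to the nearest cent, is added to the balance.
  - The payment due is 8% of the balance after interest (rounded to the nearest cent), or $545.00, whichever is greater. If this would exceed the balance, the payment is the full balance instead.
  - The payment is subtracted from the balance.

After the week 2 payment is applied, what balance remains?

Week 1: $11,377.35 +$90.82 interest = $11,468.17; pay $917.45 → $10,550.72
Week 2: $10,550.72 +$90.82 interest = $10,641.54; pay $851.32 → $9,790.22

$9,790.22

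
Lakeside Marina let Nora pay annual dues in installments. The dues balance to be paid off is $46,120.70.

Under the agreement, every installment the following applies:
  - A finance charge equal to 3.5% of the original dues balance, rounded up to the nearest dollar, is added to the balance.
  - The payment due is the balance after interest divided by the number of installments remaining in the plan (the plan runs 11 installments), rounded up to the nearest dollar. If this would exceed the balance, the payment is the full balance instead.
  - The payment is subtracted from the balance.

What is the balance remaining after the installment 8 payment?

Installment 1: $46,120.70 +$1,615.00 interest = $47,735.70; pay $4,340.00 → $43,395.70
Installment 2: $43,395.70 +$1,615.00 interest = $45,010.70; pay $4,502.00 → $40,508.70
Installment 3: $40,508.70 +$1,615.00 interest = $42,123.70; pay $4,681.00 → $37,442.70
Installment 4: $37,442.70 +$1,615.00 interest = $39,057.70; pay $4,883.00 → $34,174.70
Installment 5: $34,174.70 +$1,615.00 interest = $35,789.70; pay $5,113.00 → $30,676.70
Installment 6: $30,676.70 +$1,615.00 interest = $32,291.70; pay $5,382.00 → $26,909.70
Installment 7: $26,909.70 +$1,615.00 interest = $28,524.70; pay $5,705.00 → $22,819.70
Installment 8: $22,819.70 +$1,615.00 interest = $24,434.70; pay $6,109.00 → $18,325.70

$18,325.70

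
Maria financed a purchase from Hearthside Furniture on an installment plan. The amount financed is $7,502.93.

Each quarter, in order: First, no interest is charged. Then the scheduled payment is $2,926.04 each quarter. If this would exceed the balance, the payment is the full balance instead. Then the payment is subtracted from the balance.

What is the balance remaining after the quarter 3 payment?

Quarter 1: $7,502.93 − $2,926.04 → $4,576.89
Quarter 2: $4,576.89 − $2,926.04 → $1,650.85
Quarter 3: $1,650.85 − $1,650.85 → $0.00

$0.00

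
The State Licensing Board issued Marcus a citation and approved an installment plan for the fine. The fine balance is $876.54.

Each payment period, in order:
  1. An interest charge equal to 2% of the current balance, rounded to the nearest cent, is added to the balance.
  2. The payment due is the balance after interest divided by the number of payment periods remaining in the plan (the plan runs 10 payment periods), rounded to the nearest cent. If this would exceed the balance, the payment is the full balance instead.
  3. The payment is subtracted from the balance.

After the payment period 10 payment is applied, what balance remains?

# | Opening | Interest | Payment | End bal
1 | $876.54 | $17.53 | $89.41 | $804.66
2 | $804.66 | $16.09 | $91.19 | $729.56
3 | $729.56 | $14.59 | $93.02 | $651.13
4 | $651.13 | $13.02 | $94.88 | $569.27
5 | $569.27 | $11.39 | $96.78 | $483.88
6 | $483.88 | $9.68 | $98.71 | $394.85
7 | $394.85 | $7.90 | $100.69 | $302.06
8 | $302.06 | $6.04 | $102.70 | $205.40
9 | $205.40 | $4.11 | $104.76 | $104.75
10 | $104.75 | $2.10 | $106.85 | $0.00

$0.00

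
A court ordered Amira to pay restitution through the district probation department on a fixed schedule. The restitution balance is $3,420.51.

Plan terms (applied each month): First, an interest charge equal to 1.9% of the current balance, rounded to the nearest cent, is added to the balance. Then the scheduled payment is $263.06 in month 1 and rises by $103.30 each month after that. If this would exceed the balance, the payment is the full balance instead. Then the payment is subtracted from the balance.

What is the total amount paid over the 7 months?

Month 1: opening $3,420.51; interest $64.99 → $3,485.50; payment $263.06; balance $3,222.44
Month 2: opening $3,222.44; interest $61.23 → $3,283.67; payment $366.36; balance $2,917.31
Month 3: opening $2,917.31; interest $55.43 → $2,972.74; payment $469.66; balance $2,503.08
Month 4: opening $2,503.08; interest $47.56 → $2,550.64; payment $572.96; balance $1,977.68
Month 5: opening $1,977.68; interest $37.58 → $2,015.26; payment $676.26; balance $1,339.00
Month 6: opening $1,339.00; interest $25.44 → $1,364.44; payment $779.56; balance $584.88
Month 7: opening $584.88; interest $11.11 → $595.99; payment $595.99; balance $0.00
Total paid: $3,723.85

$3,723.85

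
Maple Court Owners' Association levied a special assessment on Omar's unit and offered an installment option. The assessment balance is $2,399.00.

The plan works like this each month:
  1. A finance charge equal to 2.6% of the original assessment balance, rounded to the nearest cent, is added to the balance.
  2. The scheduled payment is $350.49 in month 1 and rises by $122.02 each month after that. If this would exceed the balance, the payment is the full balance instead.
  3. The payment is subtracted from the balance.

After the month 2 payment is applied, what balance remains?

$1,700.74

Month 1: opening $2,399.00; interest $62.37 → $2,461.37; payment $350.49; balance $2,110.88
Month 2: opening $2,110.88; interest $62.37 → $2,173.25; payment $472.51; balance $1,700.74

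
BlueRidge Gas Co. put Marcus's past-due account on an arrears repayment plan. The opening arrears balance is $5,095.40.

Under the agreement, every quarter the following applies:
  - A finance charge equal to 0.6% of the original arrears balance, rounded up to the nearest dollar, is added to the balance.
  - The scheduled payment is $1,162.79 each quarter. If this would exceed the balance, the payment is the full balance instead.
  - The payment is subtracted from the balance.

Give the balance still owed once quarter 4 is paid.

$568.24

Quarter 1: opening $5,095.40; interest $31.00 → $5,126.40; payment $1,162.79; balance $3,963.61
Quarter 2: opening $3,963.61; interest $31.00 → $3,994.61; payment $1,162.79; balance $2,831.82
Quarter 3: opening $2,831.82; interest $31.00 → $2,862.82; payment $1,162.79; balance $1,700.03
Quarter 4: opening $1,700.03; interest $31.00 → $1,731.03; payment $1,162.79; balance $568.24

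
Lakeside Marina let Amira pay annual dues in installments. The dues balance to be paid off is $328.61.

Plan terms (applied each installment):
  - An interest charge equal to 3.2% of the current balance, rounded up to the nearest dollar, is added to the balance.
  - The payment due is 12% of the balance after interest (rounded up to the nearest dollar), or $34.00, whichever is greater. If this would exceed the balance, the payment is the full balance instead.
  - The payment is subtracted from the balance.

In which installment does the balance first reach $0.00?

12

Installment 1: $328.61 +$11.00 interest = $339.61; pay $41.00 → $298.61
Installment 2: $298.61 +$10.00 interest = $308.61; pay $38.00 → $270.61
Installment 3: $270.61 +$9.00 interest = $279.61; pay $34.00 → $245.61
Installment 4: $245.61 +$8.00 interest = $253.61; pay $34.00 → $219.61
Installment 5: $219.61 +$8.00 interest = $227.61; pay $34.00 → $193.61
Installment 6: $193.61 +$7.00 interest = $200.61; pay $34.00 → $166.61
Installment 7: $166.61 +$6.00 interest = $172.61; pay $34.00 → $138.61
Installment 8: $138.61 +$5.00 interest = $143.61; pay $34.00 → $109.61
Installment 9: $109.61 +$4.00 interest = $113.61; pay $34.00 → $79.61
Installment 10: $79.61 +$3.00 interest = $82.61; pay $34.00 → $48.61
Installment 11: $48.61 +$2.00 interest = $50.61; pay $34.00 → $16.61
Installment 12: $16.61 +$1.00 interest = $17.61; pay $17.61 → $0.00
Balance reaches $0.00 in installment 12.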